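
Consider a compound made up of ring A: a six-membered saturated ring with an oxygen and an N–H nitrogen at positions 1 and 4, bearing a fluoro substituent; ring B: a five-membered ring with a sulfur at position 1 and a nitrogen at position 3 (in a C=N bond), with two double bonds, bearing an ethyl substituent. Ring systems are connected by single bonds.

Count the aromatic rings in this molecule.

Ring A has only sp³ atoms, so it is not fully conjugated — not aromatic (morpholine).
Ring B is fully conjugated (every ring atom contributes a p orbital); 2 ring double bonds (4 π electrons) plus a heteroatom lone pair (2) give 6 π electrons. 6 = 4(1)+2, so ring B is aromatic (thiazole).
Aromatic: B. Total: 1.

1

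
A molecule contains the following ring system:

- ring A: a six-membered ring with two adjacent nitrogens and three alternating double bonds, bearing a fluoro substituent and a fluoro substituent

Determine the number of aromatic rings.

1

Ring A has a continuous p-orbital overlap around the ring; 3 ring double bonds give 6 π electrons. 6 = 4(1)+2, so ring A is aromatic (pyridazine).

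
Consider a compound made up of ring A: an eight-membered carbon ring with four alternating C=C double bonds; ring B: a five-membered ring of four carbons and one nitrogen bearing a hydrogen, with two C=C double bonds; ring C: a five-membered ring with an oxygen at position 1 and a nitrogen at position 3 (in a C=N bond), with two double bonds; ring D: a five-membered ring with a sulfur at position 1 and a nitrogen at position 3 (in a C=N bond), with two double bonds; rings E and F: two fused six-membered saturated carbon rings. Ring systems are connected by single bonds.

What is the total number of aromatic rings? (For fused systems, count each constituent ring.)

Ring A has only sp² ring atoms; a planar conformation would have a fully conjugated π system of 8 electrons. But 8 = 4(2), which is 4n not 4n+2, so ring A is not aromatic (cyclooctatetraene) — cyclooctatetraene distorts into a non-planar tub to avoid antiaromaticity.
Ring B is planar and fully conjugated; 2 ring double bonds (4 π electrons) plus a heteroatom lone pair (2) give 6 π electrons. 6 = 4(1)+2, so ring B is aromatic (pyrrole).
Ring C is fully conjugated (every ring atom contributes a p orbital); 2 ring double bonds (4 π electrons) plus a heteroatom lone pair (2) give 6 π electrons. That satisfies 4n+2 with n=1, so ring C is aromatic (oxazole).
Ring D has a continuous p-orbital overlap around the ring; 2 ring double bonds (4 π electrons) plus a heteroatom lone pair (2) give 6 π electrons. Since 6 = 4n+2 (n=1), ring D is aromatic (thiazole).
Ring E has only sp³ atoms, so it is not fully conjugated — not aromatic (cyclohexane ring).
Ring F has only sp³ atoms, so it is not fully conjugated — not aromatic (cyclohexane ring).
Aromatic: B, C, D. Total: 3.

3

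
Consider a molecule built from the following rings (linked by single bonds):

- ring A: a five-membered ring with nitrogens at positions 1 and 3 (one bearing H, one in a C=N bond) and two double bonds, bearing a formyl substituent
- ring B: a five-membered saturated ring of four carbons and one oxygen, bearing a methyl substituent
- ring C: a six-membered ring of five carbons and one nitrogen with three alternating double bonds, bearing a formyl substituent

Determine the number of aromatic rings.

2

Ring A is planar and fully conjugated; 2 ring double bonds (4 π electrons) plus a heteroatom lone pair (2) give 6 π electrons. That satisfies 4n+2 with n=1, so ring A is aromatic (imidazole).
Ring B has only sp³ atoms, so it is not fully conjugated — not aromatic (tetrahydrofuran).
Ring C has a continuous p-orbital overlap around the ring; 3 ring double bonds give 6 π electrons. That satisfies 4n+2 with n=1, so ring C is aromatic (pyridine).
Aromatic: A, C. Total: 2.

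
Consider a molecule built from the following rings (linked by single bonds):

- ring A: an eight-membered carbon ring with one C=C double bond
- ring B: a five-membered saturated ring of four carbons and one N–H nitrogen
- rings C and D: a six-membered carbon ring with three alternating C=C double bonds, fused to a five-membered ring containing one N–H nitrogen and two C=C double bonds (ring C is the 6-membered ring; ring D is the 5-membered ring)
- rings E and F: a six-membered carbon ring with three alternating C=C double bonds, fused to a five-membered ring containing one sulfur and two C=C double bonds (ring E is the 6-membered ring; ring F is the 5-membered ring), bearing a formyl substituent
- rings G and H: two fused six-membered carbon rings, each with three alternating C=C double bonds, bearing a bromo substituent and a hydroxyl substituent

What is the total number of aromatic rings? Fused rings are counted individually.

Ring A has six sp³ carbons, so it is not fully conjugated — not aromatic (cyclooctene).
Ring B has only sp³ atoms, so it is not fully conjugated — not aromatic (pyrrolidine).
Rings C and D form a fused bicyclic system (with one N–H) with 9 sp² atoms and 10 π electrons from ring double bonds plus a heteroatom lone pair. 10 = 4(2)+2, so the system is aromatic and both rings count as aromatic (indole).
Rings E and F form a fused bicyclic system (with one sulfur) with 9 sp² atoms and 10 π electrons from ring double bonds plus a heteroatom lone pair. 10 = 4(2)+2, so the system is aromatic and both rings count as aromatic (benzothiophene).
Rings G and H form a fused bicyclic system with 10 sp² atoms and 10 π electrons from ring double bonds. 10 = 4(2)+2, so the system is aromatic and both rings count as aromatic (naphthalene).
Aromatic: C, D, E, F, G, H. Total: 6.

6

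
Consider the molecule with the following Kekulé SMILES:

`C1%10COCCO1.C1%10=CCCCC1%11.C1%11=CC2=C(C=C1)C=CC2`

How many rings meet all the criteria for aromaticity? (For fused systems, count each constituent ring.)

1

The SMILES encodes a six-membered saturated ring with oxygens at positions 1 and 4; a six-membered carbon ring with one C=C double bond; a six-membered carbon ring with three alternating C=C double bonds, fused to a five-membered carbon ring containing one C=C double bond and one sp³ carbon.
The 6-membered ring with two oxygens (1,4) has only sp³ atoms, so it is not fully conjugated — not aromatic (1,4-dioxane).
The 6-membered ring has four sp³ carbons, so it is not fully conjugated — not aromatic (cyclohexene).
The second 6-membered ring is fully conjugated (every ring atom contributes a p orbital); 3 ring double bonds give 6 π electrons. 6 = 4(1)+2, so it is aromatic (benzene ring).
The 5-membered ring has one sp³ carbon, so it is not fully conjugated — not aromatic (cyclopentene ring).
1 of the 4 rings is aromatic. Total: 1.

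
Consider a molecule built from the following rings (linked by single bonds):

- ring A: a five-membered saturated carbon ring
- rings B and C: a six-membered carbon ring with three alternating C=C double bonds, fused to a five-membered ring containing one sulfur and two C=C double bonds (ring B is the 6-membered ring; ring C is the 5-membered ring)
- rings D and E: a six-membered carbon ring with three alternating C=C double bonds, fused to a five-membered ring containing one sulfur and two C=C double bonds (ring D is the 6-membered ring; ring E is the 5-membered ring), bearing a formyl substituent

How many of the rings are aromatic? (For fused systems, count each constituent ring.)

4

Ring A has only sp³ atoms, so it is not fully conjugated — not aromatic (cyclopentane).
Rings B and C form a fused bicyclic system (with one sulfur) with 9 sp² atoms and 10 π electrons from ring double bonds plus a heteroatom lone pair. 10 = 4(2)+2, so the system is aromatic and both rings count as aromatic (benzothiophene).
Rings D and E form a fused bicyclic system (with one sulfur) with 9 sp² atoms and 10 π electrons from ring double bonds plus a heteroatom lone pair. 10 = 4(2)+2, so the system is aromatic and both rings count as aromatic (benzothiophene).
Aromatic: B, C, D, E. Total: 4.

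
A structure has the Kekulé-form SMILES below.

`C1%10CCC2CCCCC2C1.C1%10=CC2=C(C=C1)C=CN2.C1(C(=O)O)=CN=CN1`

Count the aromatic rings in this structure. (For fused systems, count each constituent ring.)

The SMILES encodes two fused six-membered saturated carbon rings; a six-membered carbon ring with three alternating C=C double bonds, fused to a five-membered ring containing one N–H nitrogen and two C=C double bonds; a five-membered ring with nitrogens at positions 1 and 3 (one bearing H, one in a C=N bond) and two double bonds.
The 6-membered ring has only sp³ atoms, so it is not fully conjugated — not aromatic (cyclohexane ring).
The second 6-membered ring has only sp³ atoms, so it is not fully conjugated — not aromatic (cyclohexane ring).
The fused 6/5-membered bicyclic (with one N–H) is a single π system with 9 sp² atoms and 10 π electrons from ring double bonds plus a heteroatom lone pair. 10 = 4(2)+2, so the system is aromatic and both rings count as aromatic (indole).
The 5-membered ring with two nitrogens (one N–H, one =N–) has a continuous p-orbital overlap around the ring; 2 ring double bonds (4 π electrons) plus a heteroatom lone pair (2) give 6 π electrons. Since 6 = 4n+2 (n=1), it is aromatic (imidazole).
3 of the 5 rings are aromatic. Total: 3.

3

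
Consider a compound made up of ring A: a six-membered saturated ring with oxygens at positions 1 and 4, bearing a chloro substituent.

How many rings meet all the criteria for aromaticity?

0

Ring A has only sp³ atoms, so it is not fully conjugated — not aromatic (1,4-dioxane).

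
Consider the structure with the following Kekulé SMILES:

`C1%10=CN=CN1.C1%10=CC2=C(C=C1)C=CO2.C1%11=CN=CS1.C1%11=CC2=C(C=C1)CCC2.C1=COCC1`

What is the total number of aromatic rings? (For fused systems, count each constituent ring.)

5

The SMILES encodes a five-membered ring with nitrogens at positions 1 and 3 (one bearing H, one in a C=N bond) and two double bonds; a six-membered carbon ring with three alternating C=C double bonds, fused to a five-membered ring containing one oxygen and two C=C double bonds; a five-membered ring with a sulfur at position 1 and a nitrogen at position 3 (in a C=N bond), with two double bonds; a six-membered carbon ring with three alternating C=C double bonds, fused to a saturated five-membered carbon ring; a five-membered ring of four carbons and one oxygen, with one C=C double bond and two sp³ carbons.
The 5-membered ring with two nitrogens (one N–H, one =N–) is planar and fully conjugated; 2 ring double bonds (4 π electrons) plus a heteroatom lone pair (2) give 6 π electrons. Since 6 = 4n+2 (n=1), it is aromatic (imidazole).
The fused 6/5-membered bicyclic (with one oxygen) is a single π system with 9 sp² atoms and 10 π electrons from ring double bonds plus a heteroatom lone pair. 10 = 4(2)+2, so the system is aromatic and both rings count as aromatic (benzofuran).
The 5-membered ring with one sulfur and one =N– is planar and fully conjugated; 2 ring double bonds (4 π electrons) plus a heteroatom lone pair (2) give 6 π electrons. Since 6 = 4n+2 (n=1), it is aromatic (thiazole).
The 6-membered ring has a continuous p-orbital overlap around the ring; 3 ring double bonds give 6 π electrons. Since 6 = 4n+2 (n=1), it is aromatic (benzene ring).
The 5-membered ring has three sp³ carbons, so it is not fully conjugated — not aromatic (cyclopentane ring).
The 5-membered ring with one oxygen has two sp³ carbons, so it is not fully conjugated — not aromatic (2,3-dihydrofuran).
5 of the 7 rings are aromatic. Total: 5.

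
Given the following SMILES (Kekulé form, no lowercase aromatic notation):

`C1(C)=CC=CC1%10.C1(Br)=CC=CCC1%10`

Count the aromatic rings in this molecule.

0

The SMILES encodes a five-membered carbon ring with two conjugated C=C double bonds and one sp³ carbon; a six-membered carbon ring with two conjugated C=C double bonds and two sp³ carbons.
The 5-membered ring has one sp³ carbon, so it is not fully conjugated — not aromatic (cyclopentadiene).
The 6-membered ring has two sp³ carbons, so it is not fully conjugated — not aromatic (1,3-cyclohexadiene).
None of the rings are aromatic. Total: 0.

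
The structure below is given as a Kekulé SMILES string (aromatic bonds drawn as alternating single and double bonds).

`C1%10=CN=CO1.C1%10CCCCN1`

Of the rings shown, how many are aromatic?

1

The SMILES encodes a five-membered ring with an oxygen at position 1 and a nitrogen at position 3 (in a C=N bond), with two double bonds; a six-membered saturated ring of five carbons and one N–H nitrogen.
The 5-membered ring with one oxygen and one =N– has a continuous p-orbital overlap around the ring; 2 ring double bonds (4 π electrons) plus a heteroatom lone pair (2) give 6 π electrons. 6 = 4(1)+2, so it is aromatic (oxazole).
The 6-membered ring with one N–H has only sp³ atoms, so it is not fully conjugated — not aromatic (piperidine).
1 of the 2 rings is aromatic. Total: 1.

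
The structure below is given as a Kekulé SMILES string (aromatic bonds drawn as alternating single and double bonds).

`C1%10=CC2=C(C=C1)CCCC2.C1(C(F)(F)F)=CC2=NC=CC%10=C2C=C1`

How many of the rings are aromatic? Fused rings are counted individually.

The SMILES encodes a six-membered carbon ring with three alternating C=C double bonds, fused to a saturated six-membered carbon ring; two fused six-membered rings, each with three alternating double bonds; one ring is all carbon and the other has one ring nitrogen.
The 6-membered ring is fully conjugated (every ring atom contributes a p orbital); 3 ring double bonds give 6 π electrons. 6 = 4(1)+2, so it is aromatic (benzene ring).
The second 6-membered ring has four sp³ carbons, so it is not fully conjugated — not aromatic (cyclohexane ring).
The fused 6/6-membered bicyclic (with one nitrogen) is a single π system with 10 sp² atoms and 10 π electrons from ring double bonds. 10 = 4(2)+2, so the system is aromatic and both rings count as aromatic (quinoline).
3 of the 4 rings are aromatic. Total: 3.

3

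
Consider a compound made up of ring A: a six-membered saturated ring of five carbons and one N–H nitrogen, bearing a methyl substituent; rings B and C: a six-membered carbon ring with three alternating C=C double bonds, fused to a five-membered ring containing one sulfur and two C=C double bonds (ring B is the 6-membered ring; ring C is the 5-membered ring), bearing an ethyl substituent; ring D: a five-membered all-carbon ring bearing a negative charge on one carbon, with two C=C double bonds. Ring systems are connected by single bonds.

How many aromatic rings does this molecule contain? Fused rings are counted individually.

Ring A has only sp³ atoms, so it is not fully conjugated — not aromatic (piperidine).
Rings B and C form a fused bicyclic system (with one sulfur) with 9 sp² atoms and 10 π electrons from ring double bonds plus a heteroatom lone pair. 10 = 4(2)+2, so the system is aromatic and both rings count as aromatic (benzothiophene).
Ring D is fully conjugated (every ring atom contributes a p orbital); 2 ring double bonds (4 π electrons) plus the carbanion lone pair (2) give 6 π electrons. 6 = 4(1)+2, so ring D is aromatic (cyclopentadienyl anion).
Aromatic: B, C, D. Total: 3.

3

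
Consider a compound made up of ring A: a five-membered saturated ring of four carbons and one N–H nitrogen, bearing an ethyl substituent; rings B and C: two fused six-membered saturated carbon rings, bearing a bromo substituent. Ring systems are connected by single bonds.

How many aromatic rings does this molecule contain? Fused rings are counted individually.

0

Ring A has only sp³ atoms, so it is not fully conjugated — not aromatic (pyrrolidine).
Ring B has only sp³ atoms, so it is not fully conjugated — not aromatic (cyclohexane ring).
Ring C has only sp³ atoms, so it is not fully conjugated — not aromatic (cyclohexane ring).
No ring is aromatic. Total: 0.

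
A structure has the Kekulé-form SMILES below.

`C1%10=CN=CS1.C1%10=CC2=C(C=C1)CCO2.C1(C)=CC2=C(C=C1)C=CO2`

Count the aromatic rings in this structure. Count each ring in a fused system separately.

The SMILES encodes a five-membered ring with a sulfur at position 1 and a nitrogen at position 3 (in a C=N bond), with two double bonds; a six-membered carbon ring with three alternating C=C double bonds, fused to a five-membered ring containing one oxygen and two sp³ carbons; a six-membered carbon ring with three alternating C=C double bonds, fused to a five-membered ring containing one oxygen and two C=C double bonds.
The 5-membered ring with one sulfur and one =N– is planar and fully conjugated; 2 ring double bonds (4 π electrons) plus a heteroatom lone pair (2) give 6 π electrons. 6 = 4(1)+2, so it is aromatic (thiazole).
The 6-membered ring has a continuous p-orbital overlap around the ring; 3 ring double bonds give 6 π electrons. Since 6 = 4n+2 (n=1), it is aromatic (benzene ring).
The 5-membered ring with one oxygen has two sp³ carbons, so it is not fully conjugated — not aromatic (oxolane ring).
The fused 6/5-membered bicyclic (with one oxygen) is a single π system with 9 sp² atoms and 10 π electrons from ring double bonds plus a heteroatom lone pair. 10 = 4(2)+2, so the system is aromatic and both rings count as aromatic (benzofuran).
4 of the 5 rings are aromatic. Total: 4.

4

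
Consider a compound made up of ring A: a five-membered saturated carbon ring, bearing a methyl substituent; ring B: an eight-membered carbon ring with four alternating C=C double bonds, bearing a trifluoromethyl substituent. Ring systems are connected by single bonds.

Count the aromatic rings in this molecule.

0

Ring A has only sp³ atoms, so it is not fully conjugated — not aromatic (cyclopentane).
Ring B has only sp² ring atoms; a planar conformation would have a fully conjugated π system of 8 electrons. But 8 = 4(2), which is 4n not 4n+2, so ring B is not aromatic (cyclooctatetraene) — cyclooctatetraene distorts into a non-planar tub to avoid antiaromaticity.
No ring is aromatic. Total: 0.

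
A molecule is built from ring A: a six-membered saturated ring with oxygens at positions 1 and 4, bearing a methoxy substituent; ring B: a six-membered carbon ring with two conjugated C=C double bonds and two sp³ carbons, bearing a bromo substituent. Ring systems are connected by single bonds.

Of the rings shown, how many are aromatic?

0

Ring A has only sp³ atoms, so it is not fully conjugated — not aromatic (1,4-dioxane).
Ring B has two sp³ carbons, so it is not fully conjugated — not aromatic (1,3-cyclohexadiene).
No ring is aromatic. Total: 0.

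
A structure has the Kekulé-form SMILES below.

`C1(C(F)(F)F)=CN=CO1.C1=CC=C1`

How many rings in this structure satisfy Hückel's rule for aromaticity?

1

The SMILES encodes a five-membered ring with an oxygen at position 1 and a nitrogen at position 3 (in a C=N bond), with two double bonds; a four-membered carbon ring with two alternating C=C double bonds.
The 5-membered ring with one oxygen and one =N– is fully conjugated (every ring atom contributes a p orbital); 2 ring double bonds (4 π electrons) plus a heteroatom lone pair (2) give 6 π electrons. That satisfies 4n+2 with n=1, so it is aromatic (oxazole).
The 4-membered ring has only sp² ring atoms; a planar conformation would have a fully conjugated π system of 4 electrons. But 4 = 4(1), which is 4n not 4n+2, so it is not aromatic (cyclobutadiene) — cyclobutadiene is antiaromatic and distorts to a rectangle.
1 of the 2 rings is aromatic. Total: 1.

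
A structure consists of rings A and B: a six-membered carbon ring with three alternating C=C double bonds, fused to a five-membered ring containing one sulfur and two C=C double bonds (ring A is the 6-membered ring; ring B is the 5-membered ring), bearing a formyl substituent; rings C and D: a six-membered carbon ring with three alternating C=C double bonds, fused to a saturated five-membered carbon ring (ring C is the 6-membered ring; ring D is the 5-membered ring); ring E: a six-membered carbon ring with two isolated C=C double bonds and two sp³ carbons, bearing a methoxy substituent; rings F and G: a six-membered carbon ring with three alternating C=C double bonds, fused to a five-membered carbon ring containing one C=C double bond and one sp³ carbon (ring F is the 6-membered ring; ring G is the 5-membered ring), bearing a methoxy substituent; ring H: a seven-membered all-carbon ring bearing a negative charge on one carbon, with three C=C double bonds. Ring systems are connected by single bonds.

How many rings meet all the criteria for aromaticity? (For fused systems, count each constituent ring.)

Rings A and B form a fused bicyclic system (with one sulfur) with 9 sp² atoms and 10 π electrons from ring double bonds plus a heteroatom lone pair. 10 = 4(2)+2, so the system is aromatic and both rings count as aromatic (benzothiophene).
Ring C is fully conjugated (every ring atom contributes a p orbital); 3 ring double bonds give 6 π electrons. That satisfies 4n+2 with n=1, so ring C is aromatic (benzene ring).
Ring D has three sp³ carbons, so it is not fully conjugated — not aromatic (cyclopentane ring).
Ring E has two sp³ carbons, so it is not fully conjugated — not aromatic (1,4-cyclohexadiene).
Ring F is planar and fully conjugated; 3 ring double bonds give 6 π electrons. That satisfies 4n+2 with n=1, so ring F is aromatic (benzene ring).
Ring G has one sp³ carbon, so it is not fully conjugated — not aromatic (cyclopentene ring).
Ring H has only sp² ring atoms; a planar conformation would have a fully conjugated π system of 8 electrons. But 8 = 4(2), which is 4n not 4n+2, so ring H is not aromatic (cycloheptatrienyl anion).
Aromatic: A, B, C, F. Total: 4.

4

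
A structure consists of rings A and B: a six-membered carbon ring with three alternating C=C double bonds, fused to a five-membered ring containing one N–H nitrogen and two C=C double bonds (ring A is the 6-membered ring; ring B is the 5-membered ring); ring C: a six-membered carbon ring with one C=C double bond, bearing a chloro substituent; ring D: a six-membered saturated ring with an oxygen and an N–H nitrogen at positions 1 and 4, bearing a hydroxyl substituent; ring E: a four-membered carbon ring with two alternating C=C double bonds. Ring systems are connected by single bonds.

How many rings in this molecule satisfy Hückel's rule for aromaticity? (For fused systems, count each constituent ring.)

2

Rings A and B form a fused bicyclic system (with one N–H) with 9 sp² atoms and 10 π electrons from ring double bonds plus a heteroatom lone pair. 10 = 4(2)+2, so the system is aromatic and both rings count as aromatic (indole).
Ring C has four sp³ carbons, so it is not fully conjugated — not aromatic (cyclohexene).
Ring D has only sp³ atoms, so it is not fully conjugated — not aromatic (morpholine).
Ring E has only sp² ring atoms; a planar conformation would have a fully conjugated π system of 4 electrons. But 4 = 4(1), which is 4n not 4n+2, so ring E is not aromatic (cyclobutadiene) — cyclobutadiene is antiaromatic and distorts to a rectangle.
Aromatic: A, B. Total: 2.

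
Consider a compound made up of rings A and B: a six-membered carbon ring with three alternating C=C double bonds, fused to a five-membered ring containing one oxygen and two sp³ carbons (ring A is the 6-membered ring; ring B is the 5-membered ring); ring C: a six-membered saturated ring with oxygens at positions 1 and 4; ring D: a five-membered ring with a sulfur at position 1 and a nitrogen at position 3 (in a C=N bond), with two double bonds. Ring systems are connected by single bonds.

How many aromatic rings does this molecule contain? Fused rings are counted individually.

2

Ring A is fully conjugated (every ring atom contributes a p orbital); 3 ring double bonds give 6 π electrons. 6 = 4(1)+2, so ring A is aromatic (benzene ring).
Ring B has two sp³ carbons, so it is not fully conjugated — not aromatic (oxolane ring).
Ring C has only sp³ atoms, so it is not fully conjugated — not aromatic (1,4-dioxane).
Ring D has a continuous p-orbital overlap around the ring; 2 ring double bonds (4 π electrons) plus a heteroatom lone pair (2) give 6 π electrons. That satisfies 4n+2 with n=1, so ring D is aromatic (thiazole).
Aromatic: A, D. Total: 2.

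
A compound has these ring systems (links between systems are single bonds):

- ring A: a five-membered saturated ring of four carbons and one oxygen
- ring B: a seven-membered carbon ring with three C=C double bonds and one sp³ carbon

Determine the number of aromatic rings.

Ring A has only sp³ atoms, so it is not fully conjugated — not aromatic (tetrahydrofuran).
Ring B has one sp³ carbon, so it is not fully conjugated — not aromatic (cycloheptatriene).
No ring is aromatic. Total: 0.

0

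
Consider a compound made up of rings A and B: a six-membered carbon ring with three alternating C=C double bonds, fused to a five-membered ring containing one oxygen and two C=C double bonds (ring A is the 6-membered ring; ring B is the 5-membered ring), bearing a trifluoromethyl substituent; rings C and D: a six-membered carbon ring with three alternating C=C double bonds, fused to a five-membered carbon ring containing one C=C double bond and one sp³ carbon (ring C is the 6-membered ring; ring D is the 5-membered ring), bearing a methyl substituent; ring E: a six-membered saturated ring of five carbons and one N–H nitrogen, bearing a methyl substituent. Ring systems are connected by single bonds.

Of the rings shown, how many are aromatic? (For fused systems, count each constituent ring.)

Rings A and B form a fused bicyclic system (with one oxygen) with 9 sp² atoms and 10 π electrons from ring double bonds plus a heteroatom lone pair. 10 = 4(2)+2, so the system is aromatic and both rings count as aromatic (benzofuran).
Ring C is planar and fully conjugated; 3 ring double bonds give 6 π electrons. That satisfies 4n+2 with n=1, so ring C is aromatic (benzene ring).
Ring D has one sp³ carbon, so it is not fully conjugated — not aromatic (cyclopentene ring).
Ring E has only sp³ atoms, so it is not fully conjugated — not aromatic (piperidine).
Aromatic: A, B, C. Total: 3.

3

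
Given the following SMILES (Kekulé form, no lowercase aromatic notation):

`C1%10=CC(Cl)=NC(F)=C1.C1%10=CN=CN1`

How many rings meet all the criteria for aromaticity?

2

The SMILES encodes a six-membered ring of five carbons and one nitrogen with three alternating double bonds; a five-membered ring with nitrogens at positions 1 and 3 (one bearing H, one in a C=N bond) and two double bonds.
The 6-membered ring with one nitrogen has a continuous p-orbital overlap around the ring; 3 ring double bonds give 6 π electrons. 6 = 4(1)+2, so it is aromatic (pyridine).
The 5-membered ring with two nitrogens (one N–H, one =N–) has a continuous p-orbital overlap around the ring; 2 ring double bonds (4 π electrons) plus a heteroatom lone pair (2) give 6 π electrons. That satisfies 4n+2 with n=1, so it is aromatic (imidazole).
2 of the 2 rings are aromatic. Total: 2.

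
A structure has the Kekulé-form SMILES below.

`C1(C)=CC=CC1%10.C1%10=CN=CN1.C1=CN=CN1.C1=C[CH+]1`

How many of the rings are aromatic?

The SMILES encodes a five-membered carbon ring with two conjugated C=C double bonds and one sp³ carbon; a five-membered ring with nitrogens at positions 1 and 3 (one bearing H, one in a C=N bond) and two double bonds; a five-membered ring with nitrogens at positions 1 and 3 (one bearing H, one in a C=N bond) and two double bonds; a three-membered all-carbon ring bearing a positive charge on one carbon, with one C=C double bond.
The 5-membered ring has one sp³ carbon, so it is not fully conjugated — not aromatic (cyclopentadiene).
The 5-membered ring with two nitrogens (one N–H, one =N–) has a continuous p-orbital overlap around the ring; 2 ring double bonds (4 π electrons) plus a heteroatom lone pair (2) give 6 π electrons. 6 = 4(1)+2, so it is aromatic (imidazole).
The second 5-membered ring with two nitrogens (one N–H, one =N–) is fully conjugated (every ring atom contributes a p orbital); 2 ring double bonds (4 π electrons) plus a heteroatom lone pair (2) give 6 π electrons. Since 6 = 4n+2 (n=1), it is aromatic (imidazole).
The 3-membered ring is planar and fully conjugated; 1 ring double bond (2 π electrons) plus the carbocation's empty p orbital (0, but keeps the ring conjugated) give 2 π electrons. 2 = 4(0)+2, so it is aromatic (cyclopropenyl cation).
3 of the 4 rings are aromatic. Total: 3.

3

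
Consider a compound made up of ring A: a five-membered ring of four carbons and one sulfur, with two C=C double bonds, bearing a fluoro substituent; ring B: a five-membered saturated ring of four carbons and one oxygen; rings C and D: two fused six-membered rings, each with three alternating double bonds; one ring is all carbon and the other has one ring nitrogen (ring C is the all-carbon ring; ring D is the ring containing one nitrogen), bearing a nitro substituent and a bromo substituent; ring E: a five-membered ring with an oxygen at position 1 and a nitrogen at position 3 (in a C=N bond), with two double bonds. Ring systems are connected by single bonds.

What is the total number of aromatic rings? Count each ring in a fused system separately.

Ring A has a continuous p-orbital overlap around the ring; 2 ring double bonds (4 π electrons) plus a heteroatom lone pair (2) give 6 π electrons. Since 6 = 4n+2 (n=1), ring A is aromatic (thiophene).
Ring B has only sp³ atoms, so it is not fully conjugated — not aromatic (tetrahydrofuran).
Rings C and D form a fused bicyclic system (with one nitrogen) with 10 sp² atoms and 10 π electrons from ring double bonds. 10 = 4(2)+2, so the system is aromatic and both rings count as aromatic (quinoline).
Ring E has a continuous p-orbital overlap around the ring; 2 ring double bonds (4 π electrons) plus a heteroatom lone pair (2) give 6 π electrons. That satisfies 4n+2 with n=1, so ring E is aromatic (oxazole).
Aromatic: A, C, D, E. Total: 4.

4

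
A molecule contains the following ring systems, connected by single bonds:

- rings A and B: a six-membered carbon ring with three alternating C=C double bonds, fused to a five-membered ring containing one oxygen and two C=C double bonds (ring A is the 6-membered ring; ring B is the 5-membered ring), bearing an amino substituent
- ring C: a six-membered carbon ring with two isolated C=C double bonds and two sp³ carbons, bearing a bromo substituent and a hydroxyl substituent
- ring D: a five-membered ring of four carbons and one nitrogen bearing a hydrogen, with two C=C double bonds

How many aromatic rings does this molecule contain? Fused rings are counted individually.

3

Rings A and B form a fused bicyclic system (with one oxygen) with 9 sp² atoms and 10 π electrons from ring double bonds plus a heteroatom lone pair. 10 = 4(2)+2, so the system is aromatic and both rings count as aromatic (benzofuran).
Ring C has two sp³ carbons, so it is not fully conjugated — not aromatic (1,4-cyclohexadiene).
Ring D is fully conjugated (every ring atom contributes a p orbital); 2 ring double bonds (4 π electrons) plus a heteroatom lone pair (2) give 6 π electrons. 6 = 4(1)+2, so ring D is aromatic (pyrrole).
Aromatic: A, B, D. Total: 3.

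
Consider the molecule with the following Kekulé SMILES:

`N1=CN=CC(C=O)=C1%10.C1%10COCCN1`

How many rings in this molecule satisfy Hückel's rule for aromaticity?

The SMILES encodes a six-membered ring with nitrogens at positions 1 and 3 and three alternating double bonds; a six-membered saturated ring with an oxygen and an N–H nitrogen at positions 1 and 4.
The 6-membered ring with two nitrogens (1,3) is planar and fully conjugated; 3 ring double bonds give 6 π electrons. That satisfies 4n+2 with n=1, so it is aromatic (pyrimidine).
The 6-membered ring with one oxygen and one N–H (1,4) has only sp³ atoms, so it is not fully conjugated — not aromatic (morpholine).
1 of the 2 rings is aromatic. Total: 1.

1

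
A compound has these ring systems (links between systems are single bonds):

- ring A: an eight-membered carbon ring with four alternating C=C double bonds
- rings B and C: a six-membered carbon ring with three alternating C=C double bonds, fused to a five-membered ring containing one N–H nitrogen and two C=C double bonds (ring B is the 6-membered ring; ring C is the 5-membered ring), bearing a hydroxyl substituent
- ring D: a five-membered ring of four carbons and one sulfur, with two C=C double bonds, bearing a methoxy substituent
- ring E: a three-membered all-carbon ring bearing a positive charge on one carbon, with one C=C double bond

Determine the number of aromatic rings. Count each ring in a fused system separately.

Ring A has only sp² ring atoms; a planar conformation would have a fully conjugated π system of 8 electrons. But 8 = 4(2), which is 4n not 4n+2, so ring A is not aromatic (cyclooctatetraene) — cyclooctatetraene distorts into a non-planar tub to avoid antiaromaticity.
Rings B and C form a fused bicyclic system (with one N–H) with 9 sp² atoms and 10 π electrons from ring double bonds plus a heteroatom lone pair. 10 = 4(2)+2, so the system is aromatic and both rings count as aromatic (indole).
Ring D has a continuous p-orbital overlap around the ring; 2 ring double bonds (4 π electrons) plus a heteroatom lone pair (2) give 6 π electrons. That satisfies 4n+2 with n=1, so ring D is aromatic (thiophene).
Ring E is fully conjugated (every ring atom contributes a p orbital); 1 ring double bond (2 π electrons) plus the carbocation's empty p orbital (0, but keeps the ring conjugated) give 2 π electrons. That satisfies 4n+2 with n=0, so ring E is aromatic (cyclopropenyl cation).
Aromatic: B, C, D, E. Total: 4.

4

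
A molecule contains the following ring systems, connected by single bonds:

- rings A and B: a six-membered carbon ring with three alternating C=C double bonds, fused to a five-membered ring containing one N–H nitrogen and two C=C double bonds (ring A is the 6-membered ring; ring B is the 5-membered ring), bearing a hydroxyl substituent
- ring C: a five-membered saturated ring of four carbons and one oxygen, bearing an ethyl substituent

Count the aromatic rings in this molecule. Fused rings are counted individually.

2

Rings A and B form a fused bicyclic system (with one N–H) with 9 sp² atoms and 10 π electrons from ring double bonds plus a heteroatom lone pair. 10 = 4(2)+2, so the system is aromatic and both rings count as aromatic (indole).
Ring C has only sp³ atoms, so it is not fully conjugated — not aromatic (tetrahydrofuran).
Aromatic: A, B. Total: 2.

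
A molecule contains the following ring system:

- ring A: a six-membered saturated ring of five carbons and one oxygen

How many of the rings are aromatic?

0

Ring A has only sp³ atoms, so it is not fully conjugated — not aromatic (tetrahydropyran).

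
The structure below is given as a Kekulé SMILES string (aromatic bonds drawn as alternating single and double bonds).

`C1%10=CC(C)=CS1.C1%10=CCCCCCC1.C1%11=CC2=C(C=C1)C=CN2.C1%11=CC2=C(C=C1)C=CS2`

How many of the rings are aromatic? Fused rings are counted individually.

The SMILES encodes a five-membered ring of four carbons and one sulfur, with two C=C double bonds; an eight-membered carbon ring with one C=C double bond; a six-membered carbon ring with three alternating C=C double bonds, fused to a five-membered ring containing one N–H nitrogen and two C=C double bonds; a six-membered carbon ring with three alternating C=C double bonds, fused to a five-membered ring containing one sulfur and two C=C double bonds.
The 5-membered ring with one sulfur is planar and fully conjugated; 2 ring double bonds (4 π electrons) plus a heteroatom lone pair (2) give 6 π electrons. 6 = 4(1)+2, so it is aromatic (thiophene).
The 8-membered ring has six sp³ carbons, so it is not fully conjugated — not aromatic (cyclooctene).
The fused 6/5-membered bicyclic (with one N–H) is a single π system with 9 sp² atoms and 10 π electrons from ring double bonds plus a heteroatom lone pair. 10 = 4(2)+2, so the system is aromatic and both rings count as aromatic (indole).
The fused 6/5-membered bicyclic (with one sulfur) is a single π system with 9 sp² atoms and 10 π electrons from ring double bonds plus a heteroatom lone pair. 10 = 4(2)+2, so the system is aromatic and both rings count as aromatic (benzothiophene).
5 of the 6 rings are aromatic. Total: 5.

5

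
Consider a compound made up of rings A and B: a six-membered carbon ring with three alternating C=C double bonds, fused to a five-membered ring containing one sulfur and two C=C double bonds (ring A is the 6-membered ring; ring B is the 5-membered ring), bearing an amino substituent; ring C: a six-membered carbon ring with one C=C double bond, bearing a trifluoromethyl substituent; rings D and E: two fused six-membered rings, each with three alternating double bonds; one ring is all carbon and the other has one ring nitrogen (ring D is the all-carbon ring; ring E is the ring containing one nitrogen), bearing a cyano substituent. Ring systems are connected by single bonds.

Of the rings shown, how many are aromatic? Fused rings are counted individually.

4

Rings A and B form a fused bicyclic system (with one sulfur) with 9 sp² atoms and 10 π electrons from ring double bonds plus a heteroatom lone pair. 10 = 4(2)+2, so the system is aromatic and both rings count as aromatic (benzothiophene).
Ring C has four sp³ carbons, so it is not fully conjugated — not aromatic (cyclohexene).
Rings D and E form a fused bicyclic system (with one nitrogen) with 10 sp² atoms and 10 π electrons from ring double bonds. 10 = 4(2)+2, so the system is aromatic and both rings count as aromatic (quinoline).
Aromatic: A, B, D, E. Total: 4.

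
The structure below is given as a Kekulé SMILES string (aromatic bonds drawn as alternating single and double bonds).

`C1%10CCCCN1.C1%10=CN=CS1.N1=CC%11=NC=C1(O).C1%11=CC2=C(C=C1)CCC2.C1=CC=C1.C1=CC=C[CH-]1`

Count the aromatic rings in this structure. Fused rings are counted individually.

The SMILES encodes a six-membered saturated ring of five carbons and one N–H nitrogen; a five-membered ring with a sulfur at position 1 and a nitrogen at position 3 (in a C=N bond), with two double bonds; a six-membered ring with nitrogens at positions 1 and 4 and three alternating double bonds; a six-membered carbon ring with three alternating C=C double bonds, fused to a saturated five-membered carbon ring; a four-membered carbon ring with two alternating C=C double bonds; a five-membered all-carbon ring bearing a negative charge on one carbon, with two C=C double bonds.
The 6-membered ring with one N–H has only sp³ atoms, so it is not fully conjugated — not aromatic (piperidine).
The 5-membered ring with one sulfur and one =N– is fully conjugated (every ring atom contributes a p orbital); 2 ring double bonds (4 π electrons) plus a heteroatom lone pair (2) give 6 π electrons. That satisfies 4n+2 with n=1, so it is aromatic (thiazole).
The 6-membered ring with two nitrogens (1,4) has a continuous p-orbital overlap around the ring; 3 ring double bonds give 6 π electrons. 6 = 4(1)+2, so it is aromatic (pyrazine).
The 6-membered ring has a continuous p-orbital overlap around the ring; 3 ring double bonds give 6 π electrons. Since 6 = 4n+2 (n=1), it is aromatic (benzene ring).
The 5-membered ring has three sp³ carbons, so it is not fully conjugated — not aromatic (cyclopentane ring).
The 4-membered ring has only sp² ring atoms; a planar conformation would have a fully conjugated π system of 4 electrons. But 4 = 4(1), which is 4n not 4n+2, so it is not aromatic (cyclobutadiene) — cyclobutadiene is antiaromatic and distorts to a rectangle.
The second 5-membered ring has a continuous p-orbital overlap around the ring; 2 ring double bonds (4 π electrons) plus the carbanion lone pair (2) give 6 π electrons. 6 = 4(1)+2, so it is aromatic (cyclopentadienyl anion).
4 of the 7 rings are aromatic. Total: 4.

4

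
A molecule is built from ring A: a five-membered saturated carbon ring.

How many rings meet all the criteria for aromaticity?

Ring A has only sp³ atoms, so it is not fully conjugated — not aromatic (cyclopentane).

0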